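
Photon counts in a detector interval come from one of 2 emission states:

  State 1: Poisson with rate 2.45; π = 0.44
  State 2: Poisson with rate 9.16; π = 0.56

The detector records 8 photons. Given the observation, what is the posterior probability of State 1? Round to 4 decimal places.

0.0166

P(component k | x) = π_k·f_k(x) / marginal(x), where marginal(x) = Σ_j π_j·f_j(x).
Component likelihoods at x = 8 photons:
  f_1 = 0.00277835
  f_2 = 0.129272
Prior × likelihood for each component:
  π_1·f_1 = 0.44 × 0.00277835 = 0.00122247
  π_2·f_2 = 0.56 × 0.129272 = 0.0723925
Evidence: 0.00122247 + 0.0723925 = 0.073615
P(State 1 | the observation) ≈ 0.0166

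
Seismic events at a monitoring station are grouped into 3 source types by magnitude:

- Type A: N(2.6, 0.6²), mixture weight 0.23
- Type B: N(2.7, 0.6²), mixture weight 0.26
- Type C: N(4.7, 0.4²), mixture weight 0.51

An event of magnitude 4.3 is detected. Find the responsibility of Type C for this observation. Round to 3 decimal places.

Apply Bayes' rule: the posterior for each component is proportional to its prior times its likelihood at x.
Evaluate each component's likelihood at the observed value:
  L_A = 0.0120102
  L_B = 0.0189933
  L_C = 0.604927
Unnormalised posteriors:
  π_A·L_A = 0.23 × 0.0120102 = 0.00276234
  π_B·L_B = 0.26 × 0.0189933 = 0.00493826
  π_C·L_C = 0.51 × 0.604927 = 0.308513
Sum: 0.00276234 + 0.00493826 + 0.308513 = 0.316213
So the posterior for Type C is 0.308513 / 0.316213 ≈ 0.976.

0.976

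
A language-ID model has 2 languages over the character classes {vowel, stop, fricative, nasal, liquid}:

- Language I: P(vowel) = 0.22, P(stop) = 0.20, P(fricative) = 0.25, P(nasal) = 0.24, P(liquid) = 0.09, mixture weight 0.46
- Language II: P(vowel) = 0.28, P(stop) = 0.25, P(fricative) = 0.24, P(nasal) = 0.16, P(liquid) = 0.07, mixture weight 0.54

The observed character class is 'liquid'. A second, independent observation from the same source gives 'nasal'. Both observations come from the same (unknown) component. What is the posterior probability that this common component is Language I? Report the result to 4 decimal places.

The responsibility of component k is π_k f_k(x) divided by Σ_j π_j f_j(x).
Since both observations come from the same component, the likelihood for component k is f_k(x₁)·f_k(x₂).
  L_I = [0.09] × [0.24] = 0.0216
  L_II = [0.07] × [0.16] = 0.0112
Weight by the priors:
  π_I·L_I = 0.46 × 0.0216 = 0.009936
  π_II·L_II = 0.54 × 0.0112 = 0.006048
Evidence: 0.009936 + 0.006048 = 0.015984
P(Language I | x₁, x₂) ≈ 0.6216

0.6216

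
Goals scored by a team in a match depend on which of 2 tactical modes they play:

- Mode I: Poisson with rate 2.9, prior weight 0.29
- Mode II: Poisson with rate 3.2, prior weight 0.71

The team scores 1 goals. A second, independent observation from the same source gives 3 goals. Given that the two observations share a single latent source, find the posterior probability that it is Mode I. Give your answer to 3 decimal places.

Posterior ∝ prior × likelihood, so P(k | x) ∝ w_k f_k(x); normalise over all components.
Since both observations come from the same component, the likelihood for component k is f_k(x₁)·f_k(x₂).
  f_I = [e^(−2.9)·2.9^1/1! = 0.159567] × [0.22366] = 0.0356889
  f_II = [e^(−3.2)·3.2^1/1! = 0.130439] × [0.222616] = 0.0290378
Unnormalised posteriors:
  w_I·f_I = 0.29 × 0.0356889 = 0.0103498
  w_II·f_II = 0.71 × 0.0290378 = 0.0206169
Sum: 0.0103498 + 0.0206169 = 0.0309666
P(Mode I | data) = 0.0103498 / 0.0309666 ≈ 0.334

0.334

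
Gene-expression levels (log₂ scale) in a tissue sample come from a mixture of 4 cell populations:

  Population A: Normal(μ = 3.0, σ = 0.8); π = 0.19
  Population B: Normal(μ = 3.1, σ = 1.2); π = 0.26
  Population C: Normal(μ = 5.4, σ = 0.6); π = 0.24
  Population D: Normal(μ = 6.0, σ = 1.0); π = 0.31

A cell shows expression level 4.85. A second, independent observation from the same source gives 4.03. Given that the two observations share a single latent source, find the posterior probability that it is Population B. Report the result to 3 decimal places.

Apply Bayes' rule: the posterior for each component is proportional to its prior times its likelihood at x.
Since both observations come from the same component, the likelihood for component k is f_k(x₁)·f_k(x₂).
  p_A = [(1/(0.8·√(2π)))·exp(−(4.85−3.0)²/(2·0.8²)) = 0.498678·exp(-2.67383) = 0.0344026] × [0.217703] = 0.00748955
  p_B = [(1/(1.2·√(2π)))·exp(−(4.85−3.1)²/(2·1.2²)) = 0.332452·exp(-1.06337) = 0.114793] × [0.246209] = 0.028263
  p_C = [(1/(0.6·√(2π)))·exp(−(4.85−5.4)²/(2·0.6²)) = 0.664904·exp(-0.42014) = 0.436812] × [0.0490498] = 0.0214256
  p_D = [(1/(1.0·√(2π)))·exp(−(4.85−6.0)²/(2·1.0²)) = 0.398942·exp(-0.66125) = 0.205936] × [0.0573038] = 0.0118009
Unnormalised posteriors:
  w_A·p_A = 0.19 × 0.00748955 = 0.00142301
  w_B·p_B = 0.26 × 0.028263 = 0.00734839
  w_C·p_C = 0.24 × 0.0214256 = 0.00514214
  w_D·p_D = 0.31 × 0.0118009 = 0.00365829
Denominator: 0.00142301 + 0.00734839 + 0.00514214 + 0.00365829 = 0.0175718
So the posterior for Population B is 0.00734839 / 0.0175718 ≈ 0.418.

0.418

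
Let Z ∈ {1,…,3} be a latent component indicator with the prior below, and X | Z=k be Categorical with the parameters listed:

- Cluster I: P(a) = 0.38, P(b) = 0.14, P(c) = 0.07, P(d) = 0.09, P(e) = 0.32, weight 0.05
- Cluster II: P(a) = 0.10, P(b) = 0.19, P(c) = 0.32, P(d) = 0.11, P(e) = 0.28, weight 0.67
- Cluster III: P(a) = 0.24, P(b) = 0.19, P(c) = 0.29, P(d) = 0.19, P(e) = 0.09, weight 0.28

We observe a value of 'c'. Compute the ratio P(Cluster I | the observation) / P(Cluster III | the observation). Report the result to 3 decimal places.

Only the two components matter; the odds are (w_i f_i(x)) / (w_j f_j(x)).
Component likelihoods at x = 'c':
  p_I = P(c | comp) = 0.07
  p_II = P(c | comp) = 0.32
  p_III = P(c | comp) = 0.29
Odds = (0.05/0.28) × (0.07/0.29) = 0.178571 × 0.241379 ≈ 0.043

0.043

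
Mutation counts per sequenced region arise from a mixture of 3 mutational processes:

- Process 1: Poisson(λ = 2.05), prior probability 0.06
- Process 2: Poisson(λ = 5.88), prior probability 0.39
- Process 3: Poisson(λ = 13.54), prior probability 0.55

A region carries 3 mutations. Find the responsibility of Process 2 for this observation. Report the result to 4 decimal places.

By Bayes' theorem, P(k | x) = P(Z=k) f_k(x) / Σ_j P(Z=j) f_j(x).
Component likelihoods at x = 3 mutations:
  f_1 = e^(−2.05)·2.05^3/3! = 0.184845
  f_2 = e^(−5.88)·5.88^3/3! = 0.0946955
  f_3 = e^(−13.54)·13.54^3/3! = 0.000544951
Weight by the priors:
  P(Z=1)·f_1 = 0.06 × 0.184845 = 0.0110907
  P(Z=2)·f_2 = 0.39 × 0.0946955 = 0.0369312
  P(Z=3)·f_3 = 0.55 × 0.000544951 = 0.000299723
Marginal: 0.0110907 + 0.0369312 + 0.000299723 = 0.0483216
So the posterior for Process 2 is 0.0369312 / 0.0483216 ≈ 0.7643.

0.7643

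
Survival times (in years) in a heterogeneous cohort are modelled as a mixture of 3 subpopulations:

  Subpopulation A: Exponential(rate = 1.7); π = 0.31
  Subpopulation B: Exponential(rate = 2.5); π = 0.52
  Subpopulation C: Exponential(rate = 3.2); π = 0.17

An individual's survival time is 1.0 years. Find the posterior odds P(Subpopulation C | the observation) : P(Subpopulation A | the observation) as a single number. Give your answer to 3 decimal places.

The posterior odds equal the prior odds times the likelihood ratio: (P(Z=i)/P(Z=j))·(f_i(x)/f_j(x)).
Component likelihoods at x = 1.0 years:
  p_A = 1.7·e^(−1.7·1.0) = 1.7·e^(−1.7000) = 0.310562
  p_B = 2.5·e^(−2.5·1.0) = 2.5·e^(−2.5000) = 0.205212
  p_C = 3.2·e^(−3.2·1.0) = 3.2·e^(−3.2000) = 0.130439
0.0221746 / 0.0962742 ≈ 0.230

0.230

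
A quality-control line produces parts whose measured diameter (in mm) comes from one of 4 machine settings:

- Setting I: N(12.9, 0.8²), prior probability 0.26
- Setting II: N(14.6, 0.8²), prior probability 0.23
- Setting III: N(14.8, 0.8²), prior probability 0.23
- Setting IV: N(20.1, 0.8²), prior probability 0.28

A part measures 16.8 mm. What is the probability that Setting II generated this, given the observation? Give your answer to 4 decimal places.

Apply Bayes' rule: the posterior for each component is proportional to its prior times its likelihood at x.
Evaluate each component's likelihood at the observed value:
  L_I = 3.44493e-06
  L_II = 0.011367
  L_III = 0.0219104
  L_IV = 0.000100676
Weight by the priors:
  P(Z=I)·L_I = 0.26 × 3.44493e-06 = 8.95681e-07
  P(Z=II)·L_II = 0.23 × 0.011367 = 0.0026144
  P(Z=III)·L_III = 0.23 × 0.0219104 = 0.00503939
  P(Z=IV)·L_IV = 0.28 × 0.000100676 = 2.81892e-05
Denominator: 8.95681e-07 + 0.0026144 + 0.00503939 + 2.81892e-05 = 0.00768287
P(Setting II | data) = 0.0026144 / 0.00768287 ≈ 0.3403

0.3403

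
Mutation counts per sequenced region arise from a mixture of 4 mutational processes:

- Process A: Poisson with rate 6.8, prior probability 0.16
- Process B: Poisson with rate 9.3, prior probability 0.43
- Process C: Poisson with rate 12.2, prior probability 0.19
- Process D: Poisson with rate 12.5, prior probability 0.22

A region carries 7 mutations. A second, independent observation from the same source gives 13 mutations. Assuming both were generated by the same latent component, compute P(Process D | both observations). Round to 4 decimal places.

0.1825

By Bayes' theorem, P(k | x) = w_k f_k(x) / Σ_j w_j f_j(x).
Since both observations come from the same component, the likelihood for component k is f_k(x₁)·f_k(x₂).
  L_A = [e^(−6.8)·6.8^7/7! = 0.148569] × [0.0118887] = 0.00176629
  L_B = [e^(−9.3)·9.3^7/7! = 0.109147] × [0.0571557] = 0.00623836
  L_C = [e^(−12.2)·12.2^7/7! = 0.0401509] × [0.107153] = 0.0043023
  L_D = [e^(−12.5)·12.5^7/7! = 0.0352581] × [0.10886] = 0.0038382
Multiply by the mixture weights:
  w_A·L_A = 0.16 × 0.00176629 = 0.000282607
  w_B·L_B = 0.43 × 0.00623836 = 0.0026825
  w_C·L_C = 0.19 × 0.0043023 = 0.000817436
  w_D·L_D = 0.22 × 0.0038382 = 0.000844404
Marginal: 0.000282607 + 0.0026825 + 0.000817436 + 0.000844404 = 0.00462694
P(Process D | x₁, x₂) = 0.000844404 / 0.00462694 ≈ 0.1825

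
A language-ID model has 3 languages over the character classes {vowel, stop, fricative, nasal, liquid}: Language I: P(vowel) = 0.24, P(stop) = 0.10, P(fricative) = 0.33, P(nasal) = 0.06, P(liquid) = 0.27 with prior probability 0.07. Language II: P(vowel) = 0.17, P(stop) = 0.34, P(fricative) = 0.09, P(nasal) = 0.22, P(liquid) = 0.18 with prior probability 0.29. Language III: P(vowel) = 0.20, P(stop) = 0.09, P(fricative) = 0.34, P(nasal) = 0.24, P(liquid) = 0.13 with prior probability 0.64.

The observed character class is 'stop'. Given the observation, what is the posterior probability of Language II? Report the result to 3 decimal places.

The responsibility of component k is w_k f_k(x) divided by Σ_j w_j f_j(x).
Evaluate each component's likelihood at the observed value:
  p_I = P(stop | comp) = 0.10
  p_II = P(stop | comp) = 0.34
  p_III = P(stop | comp) = 0.09
Multiply by the mixture weights:
  w_I·p_I = 0.07 × 0.1 = 0.007
  w_II·p_II = 0.29 × 0.34 = 0.0986
  w_III·p_III = 0.64 × 0.09 = 0.0576
Marginal: 0.007 + 0.0986 + 0.0576 = 0.1632
So the posterior for Language II is 0.0986 / 0.1632 ≈ 0.604.

0.604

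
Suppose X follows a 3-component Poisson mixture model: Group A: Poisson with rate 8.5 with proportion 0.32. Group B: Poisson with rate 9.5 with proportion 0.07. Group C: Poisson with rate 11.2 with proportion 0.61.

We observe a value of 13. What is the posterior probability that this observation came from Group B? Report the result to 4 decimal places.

0.0573

By Bayes' theorem, P(k | x) = π_k f_k(x) / Σ_j π_j f_j(x).
Component likelihoods at x = 13:
  f_A = 0.039506
  f_B = 0.0617062
  f_C = 0.0958199
Prior × likelihood for each component:
  π_A·f_A = 0.32 × 0.039506 = 0.0126419
  π_B·f_B = 0.07 × 0.0617062 = 0.00431944
  π_C·f_C = 0.61 × 0.0958199 = 0.0584501
Denominator: 0.0126419 + 0.00431944 + 0.0584501 = 0.0754115
P(Group B | the observation) = 0.00431944 / 0.0754115 ≈ 0.0573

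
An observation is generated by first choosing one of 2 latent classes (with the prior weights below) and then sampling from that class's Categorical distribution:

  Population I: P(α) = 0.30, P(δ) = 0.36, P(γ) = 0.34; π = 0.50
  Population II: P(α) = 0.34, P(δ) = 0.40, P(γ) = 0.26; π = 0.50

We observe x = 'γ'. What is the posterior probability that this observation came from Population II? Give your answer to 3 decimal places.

0.433

Posterior ∝ prior × likelihood, so P(k | x) ∝ π_k f_k(x); normalise over all components.
Component likelihoods at x = 'γ':
  L_I = 0.34
  L_II = 0.26
Multiply by the mixture weights:
  π_I·L_I = 0.50 × 0.34 = 0.17
  π_II·L_II = 0.50 × 0.26 = 0.13
Normaliser: 0.17 + 0.13 = 0.3
So the posterior for Population II is 0.13 / 0.3 ≈ 0.433.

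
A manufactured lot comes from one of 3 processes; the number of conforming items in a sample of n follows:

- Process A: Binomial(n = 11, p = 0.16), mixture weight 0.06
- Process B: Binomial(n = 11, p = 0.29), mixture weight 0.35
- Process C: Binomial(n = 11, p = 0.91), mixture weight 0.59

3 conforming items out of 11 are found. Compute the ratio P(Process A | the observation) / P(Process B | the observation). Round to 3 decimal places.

The posterior odds equal the prior odds times the likelihood ratio: (π_i/π_j)·(f_i(x)/f_j(x)).
Binomial probabilities:
  L_A = 0.167524
  L_B = 0.259863
  L_C = 5.3524e-07
Odds = (0.06/0.35) × (0.167524/0.259863) = 0.171429 × 0.644664 ≈ 0.111

0.111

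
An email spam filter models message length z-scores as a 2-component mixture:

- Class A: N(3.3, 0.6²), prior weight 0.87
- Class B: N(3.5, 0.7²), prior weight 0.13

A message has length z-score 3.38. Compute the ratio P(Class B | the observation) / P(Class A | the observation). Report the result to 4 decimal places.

Since P(k|x) ∝ π_k f_k(x), the posterior odds are π_i f_i(x) / (π_j f_j(x)).
Evaluate each component's likelihood at the observed value:
  L_A = (1/(0.6·√(2π)))·exp(−(3.38−3.3)²/(2·0.6²)) = 0.664904·exp(-0.00889) = 0.65902
  L_B = (1/(0.7·√(2π)))·exp(−(3.38−3.5)²/(2·0.7²)) = 0.569918·exp(-0.01469) = 0.561604
Odds = (0.13/0.87) × (0.561604/0.65902) = 0.149425 × 0.852182 ≈ 0.1273

0.1273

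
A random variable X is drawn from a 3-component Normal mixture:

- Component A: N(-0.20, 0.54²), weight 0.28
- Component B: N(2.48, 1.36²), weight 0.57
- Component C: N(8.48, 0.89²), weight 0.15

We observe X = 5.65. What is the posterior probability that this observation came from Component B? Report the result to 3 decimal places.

0.963

By Bayes' theorem, P(k | x) = π_k f_k(x) / Σ_j π_j f_j(x).
Evaluate each component's likelihood at the observed value:
  L_A = (1/(0.54·√(2π)))·exp(−(5.65−-0.20)²/(2·0.54²)) = 0.738782·exp(-58.68056) = 2.42033e-26
  L_B = (1/(1.36·√(2π)))·exp(−(5.65−2.48)²/(2·1.36²)) = 0.293340·exp(-2.71651) = 0.0193913
  L_C = (1/(0.89·√(2π)))·exp(−(5.65−8.48)²/(2·0.89²)) = 0.448250·exp(-5.05549) = 0.00285727
Multiply by the mixture weights:
  π_A·L_A = 0.28 × 2.42033e-26 = 6.77693e-27
  π_B·L_B = 0.57 × 0.0193913 = 0.0110531
  π_C·L_C = 0.15 × 0.00285727 = 0.00042859
Evidence: 6.77693e-27 + 0.0110531 + 0.00042859 = 0.0114816
P(Component B | x) = 0.0110531 / 0.0114816 ≈ 0.963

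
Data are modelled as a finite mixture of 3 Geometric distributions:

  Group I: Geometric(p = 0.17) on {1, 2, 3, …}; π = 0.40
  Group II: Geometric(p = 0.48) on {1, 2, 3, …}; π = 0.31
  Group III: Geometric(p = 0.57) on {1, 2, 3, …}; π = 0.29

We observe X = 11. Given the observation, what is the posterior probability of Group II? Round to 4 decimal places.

0.0199

By Bayes' theorem, P(k | x) = π_k f_k(x) / Σ_j π_j f_j(x).
Component likelihoods at x = 11:
  p_I = 0.0263773
  p_II = 0.000693865
  p_III = 0.000123185
Prior × likelihood for each component:
  π_I·p_I = 0.40 × 0.0263773 = 0.0105509
  π_II·p_II = 0.31 × 0.000693865 = 0.000215098
  π_III·p_III = 0.29 × 0.000123185 = 3.57238e-05
Marginal: 0.0105509 + 0.000215098 + 3.57238e-05 = 0.0108017
So the posterior for Group II is 0.000215098 / 0.0108017 ≈ 0.0199.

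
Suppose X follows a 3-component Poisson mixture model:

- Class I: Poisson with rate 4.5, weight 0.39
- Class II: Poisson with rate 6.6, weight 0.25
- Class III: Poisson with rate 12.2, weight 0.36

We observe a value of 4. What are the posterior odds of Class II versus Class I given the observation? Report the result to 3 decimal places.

0.363

Only the two components matter; the odds are (π_i f_i(x)) / (π_j f_j(x)).
Evaluate each component's likelihood at the observed value:
  L_I = e^(−4.5)·4.5^4/4! = 0.189808
  L_II = e^(−6.6)·6.6^4/4! = 0.107553
  L_III = e^(−12.2)·12.2^4/4! = 0.00464339
Odds = (0.25/0.39) × (0.107553/0.189808) = 0.641026 × 0.56664 ≈ 0.363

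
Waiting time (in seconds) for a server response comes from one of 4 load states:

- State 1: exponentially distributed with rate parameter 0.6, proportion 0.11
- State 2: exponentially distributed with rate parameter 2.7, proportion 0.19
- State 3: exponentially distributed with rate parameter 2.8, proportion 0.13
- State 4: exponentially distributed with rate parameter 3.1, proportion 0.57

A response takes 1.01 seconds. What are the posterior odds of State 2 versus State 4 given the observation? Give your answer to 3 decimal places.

0.435

The posterior odds equal the prior odds times the likelihood ratio: (P(Z=i)/P(Z=j))·(f_i(x)/f_j(x)).
Evaluate each component's likelihood at the observed value:
  f_1 = 0.6·e^(−0.6·1.01) = 0.6·e^(−0.6060) = 0.327317
  f_2 = 2.7·e^(−2.7·1.01) = 2.7·e^(−2.7270) = 0.176621
  f_3 = 2.8·e^(−2.8·1.01) = 2.8·e^(−2.8280) = 0.165567
  f_4 = 3.1·e^(−3.1·1.01) = 3.1·e^(−3.1310) = 0.13539
Odds = (0.19/0.57) × (0.176621/0.13539) = 0.333333 × 1.30454 ≈ 0.435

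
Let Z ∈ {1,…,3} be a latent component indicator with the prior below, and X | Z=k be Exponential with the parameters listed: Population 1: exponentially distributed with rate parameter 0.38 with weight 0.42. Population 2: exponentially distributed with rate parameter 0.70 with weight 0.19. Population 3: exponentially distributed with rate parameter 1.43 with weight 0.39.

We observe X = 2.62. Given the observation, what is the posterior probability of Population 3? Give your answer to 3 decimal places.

0.141

P(component k | x) = P(Z=k)·f_k(x) / marginal(x), where marginal(x) = Σ_j P(Z=j)·f_j(x).
Exponential densities:
  p_1 = 0.38·e^(−0.38·2.62) = 0.38·e^(−0.9956) = 0.140411
  p_2 = 0.70·e^(−0.70·2.62) = 0.70·e^(−1.8340) = 0.111841
  p_3 = 1.43·e^(−1.43·2.62) = 1.43·e^(−3.7466) = 0.0337449
Weight by the priors:
  P(Z=1)·p_1 = 0.42 × 0.140411 = 0.0589725
  P(Z=2)·p_2 = 0.19 × 0.111841 = 0.0212498
  P(Z=3)·p_3 = 0.39 × 0.0337449 = 0.0131605
Sum: 0.0589725 + 0.0212498 + 0.0131605 = 0.0933828
So the posterior for Population 3 is 0.0131605 / 0.0933828 ≈ 0.141.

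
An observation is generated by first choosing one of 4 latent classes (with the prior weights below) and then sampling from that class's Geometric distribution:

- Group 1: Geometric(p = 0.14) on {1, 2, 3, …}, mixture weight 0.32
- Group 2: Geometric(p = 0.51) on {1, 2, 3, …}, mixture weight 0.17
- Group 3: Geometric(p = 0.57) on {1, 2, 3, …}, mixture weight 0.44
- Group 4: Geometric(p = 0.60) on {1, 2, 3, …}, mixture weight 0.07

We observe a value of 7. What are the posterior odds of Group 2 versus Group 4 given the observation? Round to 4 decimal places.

Since P(k|x) ∝ w_k f_k(x), the posterior odds are w_i f_i(x) / (w_j f_j(x)).
Evaluate each component's likelihood at the observed value:
  L_1 = 0.14·(1−0.14)^6 = 0.14·0.404567 = 0.0566394
  L_2 = 0.51·(1−0.51)^6 = 0.51·0.0138413 = 0.00705906
  L_3 = 0.57·(1−0.57)^6 = 0.57·0.00632136 = 0.00360318
  L_4 = 0.60·(1−0.60)^6 = 0.60·0.004096 = 0.0024576
Odds = (0.17/0.07) × (0.00705906/0.0024576) = 2.42857 × 2.87234 ≈ 6.9757

6.9757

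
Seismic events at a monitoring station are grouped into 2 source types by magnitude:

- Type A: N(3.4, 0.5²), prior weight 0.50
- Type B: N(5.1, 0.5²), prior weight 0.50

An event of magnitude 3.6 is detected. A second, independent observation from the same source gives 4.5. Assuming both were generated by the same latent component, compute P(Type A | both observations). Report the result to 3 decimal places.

P(component k | x) = π_k·f_k(x) / marginal(x), where marginal(x) = Σ_j π_j·f_j(x).
Since both observations come from the same component, the likelihood for component k is f_k(x₁)·f_k(x₂).
  f_A = [0.73654] × [0.0709492] = 0.0522569
  f_B = [0.0088637] × [0.388372] = 0.00344241
Multiply by the mixture weights:
  π_A·f_A = 0.50 × 0.0522569 = 0.0261285
  π_B·f_B = 0.50 × 0.00344241 = 0.00172121
Marginal: 0.0261285 + 0.00172121 = 0.0278497
P(Type A | x₁, x₂) = 0.0261285 / 0.0278497 ≈ 0.938

0.938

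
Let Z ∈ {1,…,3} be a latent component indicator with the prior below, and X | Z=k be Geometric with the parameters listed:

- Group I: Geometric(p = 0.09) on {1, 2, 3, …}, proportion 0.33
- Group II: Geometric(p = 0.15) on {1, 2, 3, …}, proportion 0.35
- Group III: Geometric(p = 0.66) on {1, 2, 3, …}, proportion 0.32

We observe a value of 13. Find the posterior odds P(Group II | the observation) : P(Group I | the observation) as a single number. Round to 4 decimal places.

Since P(k|x) ∝ P(Z=k) f_k(x), the posterior odds are P(Z=i) f_i(x) / (P(Z=j) f_j(x)).
Component likelihoods at x = 13:
  L_I = 0.0290228
  L_II = 0.0213363
  L_III = 1.57504e-06
Posterior odds = (P(Z=II)·L_II) / (P(Z=I)·L_I) = (0.35·0.0213363) / (0.33·0.0290228) = 0.00746769 / 0.00957752 ≈ 0.7797

0.7797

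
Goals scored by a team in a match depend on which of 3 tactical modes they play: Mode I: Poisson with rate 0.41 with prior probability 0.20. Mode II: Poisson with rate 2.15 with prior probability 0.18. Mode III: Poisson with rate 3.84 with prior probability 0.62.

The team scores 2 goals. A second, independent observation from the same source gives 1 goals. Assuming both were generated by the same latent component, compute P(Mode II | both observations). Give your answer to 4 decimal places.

Apply Bayes' rule: the posterior for each component is proportional to its prior times its likelihood at x.
Since both observations come from the same component, the likelihood for component k is f_k(x₁)·f_k(x₂).
  f_I = [0.0557798] × [0.272097] = 0.0151775
  f_II = [0.269224] × [0.250441] = 0.0674247
  f_III = [0.158468] × [0.0825354] = 0.0130792
Unnormalised posteriors:
  π_I·f_I = 0.20 × 0.0151775 = 0.0030355
  π_II·f_II = 0.18 × 0.0674247 = 0.0121364
  π_III·f_III = 0.62 × 0.0130792 = 0.00810912
Denominator: 0.0030355 + 0.0121364 + 0.00810912 = 0.0232811
P(Mode II | x) = 0.0121364 / 0.0232811 ≈ 0.5213

0.5213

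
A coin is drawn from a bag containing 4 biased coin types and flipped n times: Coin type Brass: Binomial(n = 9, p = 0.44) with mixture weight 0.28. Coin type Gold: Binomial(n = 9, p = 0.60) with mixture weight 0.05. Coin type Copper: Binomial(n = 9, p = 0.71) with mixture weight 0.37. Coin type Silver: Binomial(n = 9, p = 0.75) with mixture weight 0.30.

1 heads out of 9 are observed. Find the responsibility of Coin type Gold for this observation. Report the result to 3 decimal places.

0.016

By Bayes' theorem, P(k | x) = π_k f_k(x) / Σ_j π_j f_j(x).
Evaluate each component's likelihood at the observed value:
  L_Brass = 0.0383001
  L_Gold = 0.00353894
  L_Copper = 0.000319657
  L_Silver = 0.000102997
Unnormalised posteriors:
  π_Brass·L_Brass = 0.28 × 0.0383001 = 0.010724
  π_Gold·L_Gold = 0.05 × 0.00353894 = 0.000176947
  π_Copper·L_Copper = 0.37 × 0.000319657 = 0.000118273
  π_Silver·L_Silver = 0.30 × 0.000102997 = 3.0899e-05
Sum: 0.010724 + 0.000176947 + 0.000118273 + 3.0899e-05 = 0.0110501
P(Coin type Gold | 1 heads out of 9) = 0.000176947 / 0.0110501 ≈ 0.016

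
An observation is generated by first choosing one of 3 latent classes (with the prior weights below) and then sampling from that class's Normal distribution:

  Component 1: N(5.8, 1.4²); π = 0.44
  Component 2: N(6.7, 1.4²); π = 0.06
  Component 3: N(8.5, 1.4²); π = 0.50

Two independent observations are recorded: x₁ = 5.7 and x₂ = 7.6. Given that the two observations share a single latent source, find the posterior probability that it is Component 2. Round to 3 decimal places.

Posterior ∝ prior × likelihood, so P(k | x) ∝ P(Z=k) f_k(x); normalise over all components.
Since both observations come from the same component, the likelihood for component k is f_k(x₁)·f_k(x₂).
  p_1 = [(1/(1.4·√(2π)))·exp(−(5.7−5.8)²/(2·1.4²)) = 0.284959·exp(-0.00255) = 0.284233] × [0.124688] = 0.0354404
  p_2 = [(1/(1.4·√(2π)))·exp(−(5.7−6.7)²/(2·1.4²)) = 0.284959·exp(-0.25510) = 0.220797] × [0.231762] = 0.0511723
  p_3 = [(1/(1.4·√(2π)))·exp(−(5.7−8.5)²/(2·1.4²)) = 0.284959·exp(-2.00000) = 0.038565] × [0.231762] = 0.0089379
Weight by the priors:
  P(Z=1)·p_1 = 0.44 × 0.0354404 = 0.0155938
  P(Z=2)·p_2 = 0.06 × 0.0511723 = 0.00307034
  P(Z=3)·p_3 = 0.50 × 0.0089379 = 0.00446895
Normaliser: 0.0155938 + 0.00307034 + 0.00446895 = 0.0231331
So the posterior for Component 2 is 0.00307034 / 0.0231331 ≈ 0.133.

0.133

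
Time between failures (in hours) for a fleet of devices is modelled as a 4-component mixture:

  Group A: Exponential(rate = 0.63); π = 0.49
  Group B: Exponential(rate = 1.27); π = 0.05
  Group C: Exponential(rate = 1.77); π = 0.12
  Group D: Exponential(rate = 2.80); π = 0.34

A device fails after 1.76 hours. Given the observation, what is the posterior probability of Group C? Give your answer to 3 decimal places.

0.075

Apply Bayes' rule: the posterior for each component is proportional to its prior times its likelihood at x.
Exponential densities:
  p_A = 0.207871
  p_B = 0.135853
  p_C = 0.0785342
  p_D = 0.0202747
Prior × likelihood for each component:
  π_A·p_A = 0.49 × 0.207871 = 0.101857
  π_B·p_B = 0.05 × 0.135853 = 0.00679264
  π_C·p_C = 0.12 × 0.0785342 = 0.00942411
  π_D·p_D = 0.34 × 0.0202747 = 0.0068934
Normaliser: 0.101857 + 0.00679264 + 0.00942411 + 0.0068934 = 0.124967
P(Group C | data) = 0.00942411 / 0.124967 ≈ 0.075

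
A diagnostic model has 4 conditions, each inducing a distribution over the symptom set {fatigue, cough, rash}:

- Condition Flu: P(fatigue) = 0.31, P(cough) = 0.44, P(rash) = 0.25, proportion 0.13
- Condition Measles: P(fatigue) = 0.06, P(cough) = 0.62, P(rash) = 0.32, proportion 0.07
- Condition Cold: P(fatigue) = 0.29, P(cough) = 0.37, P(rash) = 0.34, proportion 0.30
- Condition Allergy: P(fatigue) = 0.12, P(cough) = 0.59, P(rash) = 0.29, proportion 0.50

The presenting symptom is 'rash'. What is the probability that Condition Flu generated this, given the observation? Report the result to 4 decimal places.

Apply Bayes' rule: the posterior for each component is proportional to its prior times its likelihood at x.
Evaluate each component's likelihood at the observed value:
  L_Flu = P(rash | comp) = 0.25
  L_Measles = P(rash | comp) = 0.32
  L_Cold = P(rash | comp) = 0.34
  L_Allergy = P(rash | comp) = 0.29
Unnormalised posteriors:
  π_Flu·L_Flu = 0.13 × 0.25 = 0.0325
  π_Measles·L_Measles = 0.07 × 0.32 = 0.0224
  π_Cold·L_Cold = 0.30 × 0.34 = 0.102
  π_Allergy·L_Allergy = 0.50 × 0.29 = 0.145
Marginal: 0.0325 + 0.0224 + 0.102 + 0.145 = 0.3019
Responsibility of Condition Flu: 0.0325 / 0.3019 ≈ 0.1077

0.1077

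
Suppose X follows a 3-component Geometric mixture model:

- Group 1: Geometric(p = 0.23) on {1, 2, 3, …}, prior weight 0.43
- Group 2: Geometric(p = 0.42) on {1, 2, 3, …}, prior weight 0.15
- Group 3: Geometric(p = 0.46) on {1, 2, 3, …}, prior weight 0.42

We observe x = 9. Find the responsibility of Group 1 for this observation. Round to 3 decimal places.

0.847

By Bayes' theorem, P(k | x) = π_k f_k(x) / Σ_j π_j f_j(x).
Component likelihoods at x = 9:
  L_1 = 0.0284219
  L_2 = 0.00537865
  L_3 = 0.00332589
Prior × likelihood for each component:
  π_1·L_1 = 0.43 × 0.0284219 = 0.0122214
  π_2·L_2 = 0.15 × 0.00537865 = 0.000806797
  π_3·L_3 = 0.42 × 0.00332589 = 0.00139687
Normaliser: 0.0122214 + 0.000806797 + 0.00139687 = 0.0144251
Responsibility of Group 1: 0.0122214 / 0.0144251 ≈ 0.847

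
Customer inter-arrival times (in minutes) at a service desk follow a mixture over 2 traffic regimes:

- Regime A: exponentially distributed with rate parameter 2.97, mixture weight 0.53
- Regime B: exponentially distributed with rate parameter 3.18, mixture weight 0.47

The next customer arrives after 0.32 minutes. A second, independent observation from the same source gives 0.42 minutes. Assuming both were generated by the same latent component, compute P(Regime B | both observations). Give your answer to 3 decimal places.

The responsibility of component k is w_k f_k(x) divided by Σ_j w_j f_j(x).
Since both observations come from the same component, the likelihood for component k is f_k(x₁)·f_k(x₂).
  p_A = [1.14816] × [0.853135] = 0.979536
  p_B = [1.14945] × [0.836341] = 0.96133
Prior × likelihood for each component:
  w_A·p_A = 0.53 × 0.979536 = 0.519154
  w_B·p_B = 0.47 × 0.96133 = 0.451825
Evidence: 0.519154 + 0.451825 = 0.970979
Responsibility of Regime B: 0.451825 / 0.970979 ≈ 0.465

0.465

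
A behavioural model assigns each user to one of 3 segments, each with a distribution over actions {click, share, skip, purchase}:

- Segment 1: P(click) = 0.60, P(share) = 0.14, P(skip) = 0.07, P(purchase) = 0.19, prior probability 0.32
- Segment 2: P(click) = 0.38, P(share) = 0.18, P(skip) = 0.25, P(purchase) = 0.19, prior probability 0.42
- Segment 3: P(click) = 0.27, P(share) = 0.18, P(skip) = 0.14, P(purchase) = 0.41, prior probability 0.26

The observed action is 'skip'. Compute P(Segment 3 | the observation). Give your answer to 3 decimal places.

0.222

P(component k | x) = π_k·f_k(x) / marginal(x), where marginal(x) = Σ_j π_j·f_j(x).
Categorical probabilities:
  p_1 = 0.07
  p_2 = 0.25
  p_3 = 0.14
Weight by the priors:
  π_1·p_1 = 0.32 × 0.07 = 0.0224
  π_2·p_2 = 0.42 × 0.25 = 0.105
  π_3·p_3 = 0.26 × 0.14 = 0.0364
Normaliser: 0.0224 + 0.105 + 0.0364 = 0.1638
So the posterior for Segment 3 is 0.0364 / 0.1638 ≈ 0.222.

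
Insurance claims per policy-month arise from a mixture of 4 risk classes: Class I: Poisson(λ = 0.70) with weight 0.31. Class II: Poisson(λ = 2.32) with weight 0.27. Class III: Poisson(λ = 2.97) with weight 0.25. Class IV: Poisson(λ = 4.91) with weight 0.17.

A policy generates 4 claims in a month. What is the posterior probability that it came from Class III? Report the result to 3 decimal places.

The responsibility of component k is π_k f_k(x) divided by Σ_j π_j f_j(x).
Evaluate each component's likelihood at the observed value:
  L_I = 0.00496792
  L_II = 0.118625
  L_III = 0.166326
  L_IV = 0.178537
Multiply by the mixture weights:
  π_I·L_I = 0.31 × 0.00496792 = 0.00154006
  π_II·L_II = 0.27 × 0.118625 = 0.0320288
  π_III·L_III = 0.25 × 0.166326 = 0.0415815
  π_IV·L_IV = 0.17 × 0.178537 = 0.0303513
Sum: 0.00154006 + 0.0320288 + 0.0415815 + 0.0303513 = 0.105502
So the posterior for Class III is 0.0415815 / 0.105502 ≈ 0.394.

0.394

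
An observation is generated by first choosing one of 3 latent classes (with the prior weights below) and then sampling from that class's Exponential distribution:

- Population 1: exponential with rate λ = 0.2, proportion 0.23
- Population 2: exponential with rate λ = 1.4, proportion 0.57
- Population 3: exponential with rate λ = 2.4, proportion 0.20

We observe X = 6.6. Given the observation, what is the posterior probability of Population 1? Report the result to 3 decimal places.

Apply Bayes' rule: the posterior for each component is proportional to its prior times its likelihood at x.
Component likelihoods at x = 6.6:
  L_1 = 0.0534271
  L_2 = 0.000135909
  L_3 = 3.16947e-07
Multiply by the mixture weights:
  w_1·L_1 = 0.23 × 0.0534271 = 0.0122882
  w_2·L_2 = 0.57 × 0.000135909 = 7.74679e-05
  w_3·L_3 = 0.20 × 3.16947e-07 = 6.33894e-08
Sum: 0.0122882 + 7.74679e-05 + 6.33894e-08 = 0.0123658
P(Population 1 | x) ≈ 0.994

0.994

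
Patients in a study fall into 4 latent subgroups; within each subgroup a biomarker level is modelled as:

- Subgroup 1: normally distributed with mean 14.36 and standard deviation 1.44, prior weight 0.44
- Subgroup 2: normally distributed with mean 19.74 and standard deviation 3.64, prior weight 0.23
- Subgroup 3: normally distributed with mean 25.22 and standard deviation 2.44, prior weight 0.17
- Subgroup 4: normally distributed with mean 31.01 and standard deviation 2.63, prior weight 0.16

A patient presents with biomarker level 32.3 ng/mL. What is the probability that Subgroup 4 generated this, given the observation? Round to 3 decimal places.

P(component k | x) = P(Z=k)·f_k(x) / marginal(x), where marginal(x) = Σ_j P(Z=j)·f_j(x).
Component likelihoods at x = 32.3 ng/mL:
  f_1 = (1/(1.44·√(2π)))·exp(−(32.3−14.36)²/(2·1.44²)) = 0.277043·exp(-77.60503) = 5.48415e-35
  f_2 = (1/(3.64·√(2π)))·exp(−(32.3−19.74)²/(2·3.64²)) = 0.109600·exp(-5.95315) = 0.000284702
  f_3 = (1/(2.44·√(2π)))·exp(−(32.3−25.22)²/(2·2.44²)) = 0.163501·exp(-4.20976) = 0.00242799
  f_4 = (1/(2.63·√(2π)))·exp(−(32.3−31.01)²/(2·2.63²)) = 0.151689·exp(-0.12029) = 0.134497
Prior × likelihood for each component:
  P(Z=1)·f_1 = 0.44 × 5.48415e-35 = 2.41303e-35
  P(Z=2)·f_2 = 0.23 × 0.000284702 = 6.54814e-05
  P(Z=3)·f_3 = 0.17 × 0.00242799 = 0.000412758
  P(Z=4)·f_4 = 0.16 × 0.134497 = 0.0215195
Marginal: 2.41303e-35 + 6.54814e-05 + 0.000412758 + 0.0215195 = 0.0219977
P(Subgroup 4 | x) = 0.0215195 / 0.0219977 ≈ 0.978

0.978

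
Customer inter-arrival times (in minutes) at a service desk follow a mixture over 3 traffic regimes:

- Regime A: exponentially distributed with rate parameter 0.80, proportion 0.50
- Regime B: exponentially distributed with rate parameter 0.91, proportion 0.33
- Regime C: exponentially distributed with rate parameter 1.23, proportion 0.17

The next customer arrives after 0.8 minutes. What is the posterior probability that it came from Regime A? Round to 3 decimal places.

0.486

By Bayes' theorem, P(k | x) = P(Z=k) f_k(x) / Σ_j P(Z=j) f_j(x).
Exponential densities:
  f_A = 0.80·e^(−0.80·0.8) = 0.80·e^(−0.6400) = 0.421834
  f_B = 0.91·e^(−0.91·0.8) = 0.91·e^(−0.7280) = 0.439415
  f_C = 1.23·e^(−1.23·0.8) = 1.23·e^(−0.9840) = 0.45979
Unnormalised posteriors:
  P(Z=A)·f_A = 0.50 × 0.421834 = 0.210917
  P(Z=B)·f_B = 0.33 × 0.439415 = 0.145007
  P(Z=C)·f_C = 0.17 × 0.45979 = 0.0781643
Normaliser: 0.210917 + 0.145007 + 0.0781643 = 0.434088
P(Regime A | 0.8 minutes) ≈ 0.486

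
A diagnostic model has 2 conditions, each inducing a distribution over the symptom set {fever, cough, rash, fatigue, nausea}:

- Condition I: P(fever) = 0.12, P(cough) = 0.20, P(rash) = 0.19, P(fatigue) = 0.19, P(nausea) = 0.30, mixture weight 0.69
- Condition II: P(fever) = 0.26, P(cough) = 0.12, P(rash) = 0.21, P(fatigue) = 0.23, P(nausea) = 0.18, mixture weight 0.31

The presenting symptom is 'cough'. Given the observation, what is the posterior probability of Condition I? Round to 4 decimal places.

The responsibility of component k is w_k f_k(x) divided by Σ_j w_j f_j(x).
Categorical probabilities:
  L_I = P(cough | comp) = 0.20
  L_II = P(cough | comp) = 0.12
Multiply by the mixture weights:
  w_I·L_I = 0.69 × 0.2 = 0.138
  w_II·L_II = 0.31 × 0.12 = 0.0372
Sum: 0.138 + 0.0372 = 0.1752
Responsibility of Condition I: 0.138 / 0.1752 ≈ 0.7877

0.7877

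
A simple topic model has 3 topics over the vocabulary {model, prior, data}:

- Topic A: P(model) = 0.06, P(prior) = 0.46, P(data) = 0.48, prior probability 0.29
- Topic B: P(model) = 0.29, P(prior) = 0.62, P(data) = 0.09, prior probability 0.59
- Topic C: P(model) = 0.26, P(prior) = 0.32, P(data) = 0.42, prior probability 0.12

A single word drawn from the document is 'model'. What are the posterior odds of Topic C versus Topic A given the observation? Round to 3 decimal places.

Only the two components matter; the odds are (π_i f_i(x)) / (π_j f_j(x)).
Evaluate each component's likelihood at the observed value:
  f_A = 0.06
  f_B = 0.29
  f_C = 0.26
0.0312 / 0.0174 ≈ 1.793

1.793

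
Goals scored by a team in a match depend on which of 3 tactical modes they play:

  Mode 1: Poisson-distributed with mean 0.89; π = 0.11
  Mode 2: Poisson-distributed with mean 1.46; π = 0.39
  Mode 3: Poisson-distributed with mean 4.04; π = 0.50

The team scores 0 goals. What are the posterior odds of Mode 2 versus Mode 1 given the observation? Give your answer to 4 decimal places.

Posterior odds = (w_i f_i(x)) / (w_j f_j(x)); the normalising sum cancels.
Evaluate each component's likelihood at the observed value:
  f_1 = 0.410656
  f_2 = 0.232236
  f_3 = 0.0175975
0.0905721 / 0.0451721 ≈ 2.0050

2.0050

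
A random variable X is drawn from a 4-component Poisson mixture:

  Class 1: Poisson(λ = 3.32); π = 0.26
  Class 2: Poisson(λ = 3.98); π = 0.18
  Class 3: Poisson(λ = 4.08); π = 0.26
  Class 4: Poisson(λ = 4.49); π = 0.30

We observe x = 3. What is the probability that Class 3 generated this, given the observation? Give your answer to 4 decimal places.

The responsibility of component k is P(Z=k) f_k(x) divided by Σ_j P(Z=j) f_j(x).
Component likelihoods at x = 3:
  f_1 = e^(−3.32)·3.32^3/3! = 0.220498
  f_2 = e^(−3.98)·3.98^3/3! = 0.196339
  f_3 = e^(−4.08)·4.08^3/3! = 0.191385
  f_4 = e^(−4.49)·4.49^3/3! = 0.16928
Prior × likelihood for each component:
  P(Z=1)·f_1 = 0.26 × 0.220498 = 0.0573296
  P(Z=2)·f_2 = 0.18 × 0.196339 = 0.035341
  P(Z=3)·f_3 = 0.26 × 0.191385 = 0.0497601
  P(Z=4)·f_4 = 0.30 × 0.16928 = 0.050784
Denominator: 0.0573296 + 0.035341 + 0.0497601 + 0.050784 = 0.193215
Responsibility of Class 3: 0.0497601 / 0.193215 ≈ 0.2575

0.2575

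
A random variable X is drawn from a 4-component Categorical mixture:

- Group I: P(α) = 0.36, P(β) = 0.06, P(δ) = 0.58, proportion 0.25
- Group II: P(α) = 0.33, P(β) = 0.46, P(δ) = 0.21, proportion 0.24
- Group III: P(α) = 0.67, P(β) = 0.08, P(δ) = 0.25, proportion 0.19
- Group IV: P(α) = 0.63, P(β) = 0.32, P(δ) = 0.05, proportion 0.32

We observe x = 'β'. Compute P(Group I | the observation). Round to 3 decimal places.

0.062

Posterior ∝ prior × likelihood, so P(k | x) ∝ π_k f_k(x); normalise over all components.
Component likelihoods at x = 'β':
  p_I = P(β | comp) = 0.06
  p_II = P(β | comp) = 0.46
  p_III = P(β | comp) = 0.08
  p_IV = P(β | comp) = 0.32
Weight by the priors:
  π_I·p_I = 0.25 × 0.06 = 0.015
  π_II·p_II = 0.24 × 0.46 = 0.1104
  π_III·p_III = 0.19 × 0.08 = 0.0152
  π_IV·p_IV = 0.32 × 0.32 = 0.1024
Denominator: 0.015 + 0.1104 + 0.0152 + 0.1024 = 0.243
Responsibility of Group I: 0.015 / 0.243 ≈ 0.062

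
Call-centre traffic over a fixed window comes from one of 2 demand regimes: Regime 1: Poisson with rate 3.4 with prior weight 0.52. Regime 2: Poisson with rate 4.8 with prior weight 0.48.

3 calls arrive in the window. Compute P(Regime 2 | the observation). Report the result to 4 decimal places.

0.3904

By Bayes' theorem, P(k | x) = P(Z=k) f_k(x) / Σ_j P(Z=j) f_j(x).
Component likelihoods at x = 3 calls:
  L_1 = e^(−3.4)·3.4^3/3! = 0.218617
  L_2 = e^(−4.8)·4.8^3/3! = 0.151691
Multiply by the mixture weights:
  P(Z=1)·L_1 = 0.52 × 0.218617 = 0.113681
  P(Z=2)·L_2 = 0.48 × 0.151691 = 0.0728115
Marginal: 0.113681 + 0.0728115 = 0.186492
P(Regime 2 | data) = 0.0728115 / 0.186492 ≈ 0.3904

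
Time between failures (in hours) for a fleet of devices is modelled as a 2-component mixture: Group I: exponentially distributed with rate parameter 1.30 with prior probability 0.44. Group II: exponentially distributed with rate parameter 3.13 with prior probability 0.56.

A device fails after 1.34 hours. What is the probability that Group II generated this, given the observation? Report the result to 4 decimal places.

0.2088

P(component k | x) = w_k·f_k(x) / marginal(x), where marginal(x) = Σ_j w_j·f_j(x).
Evaluate each component's likelihood at the observed value:
  p_I = 0.227721
  p_II = 0.0472092
Weight by the priors:
  w_I·p_I = 0.44 × 0.227721 = 0.100197
  w_II·p_II = 0.56 × 0.0472092 = 0.0264371
Sum: 0.100197 + 0.0264371 = 0.126634
So the posterior for Group II is 0.0264371 / 0.126634 ≈ 0.2088.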